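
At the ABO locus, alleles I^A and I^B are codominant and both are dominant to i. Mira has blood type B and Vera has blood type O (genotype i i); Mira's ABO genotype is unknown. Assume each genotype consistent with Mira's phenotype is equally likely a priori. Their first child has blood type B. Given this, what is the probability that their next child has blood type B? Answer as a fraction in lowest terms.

5/6

Possible genotypes: Mira ∈ {I^B I^B, I^B i}; Vera ∈ {i i}.
Weight each parental genotype pair by prior × P(type-B child):
  I^B I^B × i i: posterior weight 2/3; P(next child type B) = 1.
  I^B i × i i: posterior weight 1/3; P(next child type B) = 1/2.
Weighted sum = 5/6.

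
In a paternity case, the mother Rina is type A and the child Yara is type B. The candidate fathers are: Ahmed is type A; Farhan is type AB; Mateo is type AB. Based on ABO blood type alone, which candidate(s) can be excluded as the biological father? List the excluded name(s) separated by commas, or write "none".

A candidate is excluded only if no genotype consistent with his phenotype could produce a type B child with a type A mother.
Ahmed (type A): no genotype consistent with that phenotype can produce a type-B child with a type-A mother.

Ahmed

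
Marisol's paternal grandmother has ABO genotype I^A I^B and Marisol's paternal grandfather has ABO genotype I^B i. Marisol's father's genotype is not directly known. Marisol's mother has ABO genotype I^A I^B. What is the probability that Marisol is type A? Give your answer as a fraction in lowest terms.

1/4

Marisol's father's ABO genotype from I^A I^B × I^B i: 1/4 I^A I^B, 1/4 I^A i, 1/4 I^B I^B, 1/4 I^B i.
Crossing each possibility with the mother I^A I^B and summing P(type A): 1/4·1/4 + 1/4·1/2 + 1/4·0 + 1/4·1/4 = 1/4.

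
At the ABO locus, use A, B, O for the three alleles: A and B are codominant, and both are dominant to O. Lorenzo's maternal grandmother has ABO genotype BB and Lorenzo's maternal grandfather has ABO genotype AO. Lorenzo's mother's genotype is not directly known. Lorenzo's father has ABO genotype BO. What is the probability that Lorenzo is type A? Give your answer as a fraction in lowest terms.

Lorenzo's mother's ABO genotype from BB × AO: 1/2 AB, 1/2 BO.
Crossing each possibility with the father BO and summing P(type A): 1/2·1/4 + 1/2·0 = 1/8.

1/8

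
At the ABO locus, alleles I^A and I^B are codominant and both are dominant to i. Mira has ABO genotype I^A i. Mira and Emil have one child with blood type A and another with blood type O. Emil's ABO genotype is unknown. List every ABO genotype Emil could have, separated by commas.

I^A i, I^B i, i i

For each candidate genotype of Emil, check whether crossing it with I^A i can produce every observed child phenotype.
  I^A I^A → possible child types {A} ✗
  I^A I^B → possible child types {A, B, AB} ✗
  I^A i → possible child types {O, A} ✓
  I^B I^B → possible child types {B, AB} ✗
  I^B i → possible child types {O, A, B, AB} ✓
  i i → possible child types {O, A} ✓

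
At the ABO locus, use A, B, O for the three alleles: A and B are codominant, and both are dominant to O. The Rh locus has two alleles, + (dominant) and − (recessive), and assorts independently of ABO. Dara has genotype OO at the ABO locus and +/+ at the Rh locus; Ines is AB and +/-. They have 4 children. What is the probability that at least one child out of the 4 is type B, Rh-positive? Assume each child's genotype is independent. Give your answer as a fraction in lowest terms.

15/16

ABO cross OO × AB → 1/2 A, 1/2 B.
Rh cross +/+ × +/- → 1 Rh+; so P(type B, Rh-positive) = 1/2 × 1 = 1/2 per child.
P(none) = (1/2)^4 = 1/16; P(at least one) = 1 − 1/16 = 15/16.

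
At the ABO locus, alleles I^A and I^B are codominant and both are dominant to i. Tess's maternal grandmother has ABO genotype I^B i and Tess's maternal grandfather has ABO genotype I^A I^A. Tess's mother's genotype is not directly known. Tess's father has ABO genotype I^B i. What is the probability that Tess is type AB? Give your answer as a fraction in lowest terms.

Tess's mother's ABO genotype from I^B i × I^A I^A: 1/2 I^A I^B, 1/2 I^A i.
Crossing each possibility with the father I^B i and summing P(type AB): 1/2·1/4 + 1/2·1/4 = 1/4.

1/4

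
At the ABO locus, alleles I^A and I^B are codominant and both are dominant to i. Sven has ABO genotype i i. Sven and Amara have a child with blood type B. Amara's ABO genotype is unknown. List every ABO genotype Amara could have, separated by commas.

For each candidate genotype of Amara, check whether crossing it with i i can produce every observed child phenotype.
  I^A I^A → possible child types {A} ✗
  I^A I^B → possible child types {A, B} ✓
  I^A i → possible child types {O, A} ✗
  I^B I^B → possible child types {B} ✓
  I^B i → possible child types {O, B} ✓
  i i → possible child types {O} ✗

I^A I^B, I^B I^B, I^B i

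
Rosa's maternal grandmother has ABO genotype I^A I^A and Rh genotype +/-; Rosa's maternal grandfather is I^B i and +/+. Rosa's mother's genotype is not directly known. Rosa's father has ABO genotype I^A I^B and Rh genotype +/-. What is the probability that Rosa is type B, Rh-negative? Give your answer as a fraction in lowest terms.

Rosa's mother's ABO genotype from I^A I^A × I^B i: 1/2 I^A I^B, 1/2 I^A i.
Crossing each possibility with the father I^A I^B and summing P(type B): 1/2·1/4 + 1/2·1/4 = 1/4.
Similarly for Rh via the mother's Rh distribution: P(Rh-) = 1/8.
Independent loci: 1/4 × 1/8 = 1/32.

1/32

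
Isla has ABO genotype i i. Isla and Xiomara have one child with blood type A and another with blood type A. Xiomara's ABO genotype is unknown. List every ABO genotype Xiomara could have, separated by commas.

For each candidate genotype of Xiomara, check whether crossing it with i i can produce every observed child phenotype.
  I^A I^A → possible child types {A} ✓
  I^A I^B → possible child types {A, B} ✓
  I^A i → possible child types {O, A} ✓
  I^B I^B → possible child types {B} ✗
  I^B i → possible child types {O, B} ✗
  i i → possible child types {O} ✗

I^A I^A, I^A I^B, I^A i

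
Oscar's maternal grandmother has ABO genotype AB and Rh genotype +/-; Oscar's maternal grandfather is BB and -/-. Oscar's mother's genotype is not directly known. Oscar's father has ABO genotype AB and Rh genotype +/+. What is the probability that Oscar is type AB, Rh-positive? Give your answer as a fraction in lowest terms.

1/2

Oscar's mother's ABO genotype from AB × BB: 1/2 AB, 1/2 BB.
Crossing each possibility with the father AB and summing P(type AB): 1/2·1/2 + 1/2·1/2 = 1/2.
Similarly for Rh via the mother's Rh distribution: P(Rh+) = 1.
Independent loci: 1/2 × 1 = 1/2.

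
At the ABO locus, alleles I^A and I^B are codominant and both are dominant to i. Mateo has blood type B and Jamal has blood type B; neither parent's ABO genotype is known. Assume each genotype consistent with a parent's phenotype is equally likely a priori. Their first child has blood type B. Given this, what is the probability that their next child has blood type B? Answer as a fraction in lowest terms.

19/20

Possible genotypes: Mateo ∈ {I^B I^B, I^B i}; Jamal ∈ {I^B I^B, I^B i}.
Weight each parental genotype pair by prior × P(type-B child):
  I^B I^B × I^B I^B: posterior weight 4/15; P(next child type B) = 1.
  I^B I^B × I^B i: posterior weight 4/15; P(next child type B) = 1.
  I^B i × I^B I^B: posterior weight 4/15; P(next child type B) = 1.
  I^B i × I^B i: posterior weight 1/5; P(next child type B) = 3/4.
Weighted sum = 19/20.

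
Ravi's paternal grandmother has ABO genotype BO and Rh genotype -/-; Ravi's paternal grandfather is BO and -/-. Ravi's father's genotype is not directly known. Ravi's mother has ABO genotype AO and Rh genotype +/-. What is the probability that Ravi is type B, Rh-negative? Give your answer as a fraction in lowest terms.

1/8

Ravi's father's ABO genotype from BO × BO: 1/4 BB, 1/2 BO, 1/4 OO.
Crossing each possibility with the mother AO and summing P(type B): 1/4·1/2 + 1/2·1/4 + 1/4·0 = 1/4.
Similarly for Rh via the father's Rh distribution: P(Rh-) = 1/2.
Independent loci: 1/4 × 1/2 = 1/8.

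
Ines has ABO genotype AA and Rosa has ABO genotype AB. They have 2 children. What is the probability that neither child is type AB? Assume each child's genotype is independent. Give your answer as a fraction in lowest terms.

ABO cross AA × AB → 1/2 A, 1/2 AB.
So P(type AB) = 1/2 per child.
P(not type AB) = 1/2 for one child; (1/2)^2 = 1/4.

1/4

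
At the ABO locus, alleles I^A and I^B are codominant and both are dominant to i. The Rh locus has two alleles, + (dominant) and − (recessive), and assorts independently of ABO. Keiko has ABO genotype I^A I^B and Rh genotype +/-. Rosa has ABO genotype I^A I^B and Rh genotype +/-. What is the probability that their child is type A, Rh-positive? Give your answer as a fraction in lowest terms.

ABO cross I^A I^B × I^A I^B → offspring phenotypes: 1/4 A, 1/4 B, 1/2 AB.
Rh cross +/- × +/- → 3/4 Rh+, 1/4 Rh-.
Independent loci: P(type A, Rh-positive) = 1/4 × 3/4 = 3/16.

3/16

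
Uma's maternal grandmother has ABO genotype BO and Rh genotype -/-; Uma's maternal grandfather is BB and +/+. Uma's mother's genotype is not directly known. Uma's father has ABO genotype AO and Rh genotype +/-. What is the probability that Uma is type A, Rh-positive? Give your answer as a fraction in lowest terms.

3/32

Uma's mother's ABO genotype from BO × BB: 1/2 BB, 1/2 BO.
Crossing each possibility with the father AO and summing P(type A): 1/2·0 + 1/2·1/4 = 1/8.
Similarly for Rh via the mother's Rh distribution: P(Rh+) = 3/4.
Independent loci: 1/8 × 3/4 = 3/32.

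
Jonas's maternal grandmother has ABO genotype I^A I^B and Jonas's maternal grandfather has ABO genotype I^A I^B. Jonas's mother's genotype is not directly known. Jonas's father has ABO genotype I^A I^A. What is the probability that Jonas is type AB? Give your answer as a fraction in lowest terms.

Jonas's mother's ABO genotype from I^A I^B × I^A I^B: 1/4 I^A I^A, 1/2 I^A I^B, 1/4 I^B I^B.
Crossing each possibility with the father I^A I^A and summing P(type AB): 1/4·0 + 1/2·1/2 + 1/4·1 = 1/2.

1/2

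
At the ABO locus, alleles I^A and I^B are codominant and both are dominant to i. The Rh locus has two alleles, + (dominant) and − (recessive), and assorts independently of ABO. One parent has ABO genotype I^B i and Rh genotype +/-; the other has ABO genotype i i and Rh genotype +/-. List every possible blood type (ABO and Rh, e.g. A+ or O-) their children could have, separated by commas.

O+, O-, B+, B-

Gametes from I^B i × i i give offspring ABO genotypes I^B i, i i, i.e. phenotypes O, B.
Rh cross +/- × +/- → phenotypes Rh+, Rh-.
Combining independently: O+, O-, B+, B-.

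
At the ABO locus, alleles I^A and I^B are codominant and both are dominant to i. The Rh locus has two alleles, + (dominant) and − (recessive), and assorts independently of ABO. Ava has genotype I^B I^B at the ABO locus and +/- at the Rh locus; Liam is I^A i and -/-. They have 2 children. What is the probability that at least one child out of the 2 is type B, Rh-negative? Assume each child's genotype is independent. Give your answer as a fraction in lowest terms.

7/16

ABO cross I^B I^B × I^A i → 1/2 B, 1/2 AB.
Rh cross +/- × -/- → 1/2 Rh+, 1/2 Rh-; so P(type B, Rh-negative) = 1/2 × 1/2 = 1/4 per child.
P(none) = (3/4)^2 = 9/16; P(at least one) = 1 − 9/16 = 7/16.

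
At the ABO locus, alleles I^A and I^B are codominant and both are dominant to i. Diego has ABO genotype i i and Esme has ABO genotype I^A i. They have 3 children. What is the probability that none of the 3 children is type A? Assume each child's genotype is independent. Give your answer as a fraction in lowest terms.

ABO cross i i × I^A i → 1/2 O, 1/2 A.
So P(type A) = 1/2 per child.
P(not type A) = 1/2 for one child; (1/2)^3 = 1/8.

1/8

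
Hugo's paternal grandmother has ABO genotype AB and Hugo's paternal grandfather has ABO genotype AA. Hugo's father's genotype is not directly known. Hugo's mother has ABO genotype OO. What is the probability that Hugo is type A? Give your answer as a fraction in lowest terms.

3/4

Hugo's father's ABO genotype from AB × AA: 1/2 AA, 1/2 AB.
Crossing each possibility with the mother OO and summing P(type A): 1/2·1 + 1/2·1/2 = 3/4.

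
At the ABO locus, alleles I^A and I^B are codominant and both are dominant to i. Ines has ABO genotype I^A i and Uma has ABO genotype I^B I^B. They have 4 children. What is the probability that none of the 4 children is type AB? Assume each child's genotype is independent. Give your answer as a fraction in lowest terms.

ABO cross I^A i × I^B I^B → 1/2 B, 1/2 AB.
So P(type AB) = 1/2 per child.
P(not type AB) = 1/2 for one child; (1/2)^4 = 1/16.

1/16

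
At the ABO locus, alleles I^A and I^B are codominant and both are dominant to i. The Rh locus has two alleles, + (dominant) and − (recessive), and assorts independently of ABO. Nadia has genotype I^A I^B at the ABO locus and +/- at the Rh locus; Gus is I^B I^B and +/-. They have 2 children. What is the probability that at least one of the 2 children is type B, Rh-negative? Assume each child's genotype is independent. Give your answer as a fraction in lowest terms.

ABO cross I^A I^B × I^B I^B → 1/2 B, 1/2 AB.
Rh cross +/- × +/- → 3/4 Rh+, 1/4 Rh-; so P(type B, Rh-negative) = 1/2 × 1/4 = 1/8 per child.
P(none) = (7/8)^2 = 49/64; P(at least one) = 1 − 49/64 = 15/64.

15/64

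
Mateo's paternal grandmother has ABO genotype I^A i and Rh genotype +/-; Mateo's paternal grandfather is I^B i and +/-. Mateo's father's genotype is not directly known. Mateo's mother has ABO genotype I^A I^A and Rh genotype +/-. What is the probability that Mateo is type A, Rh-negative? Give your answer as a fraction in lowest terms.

Mateo's father's ABO genotype from I^A i × I^B i: 1/4 I^A I^B, 1/4 I^A i, 1/4 I^B i, 1/4 i i.
Crossing each possibility with the mother I^A I^A and summing P(type A): 1/4·1/2 + 1/4·1 + 1/4·1/2 + 1/4·1 = 3/4.
Similarly for Rh via the father's Rh distribution: P(Rh-) = 1/4.
Independent loci: 3/4 × 1/4 = 3/16.

3/16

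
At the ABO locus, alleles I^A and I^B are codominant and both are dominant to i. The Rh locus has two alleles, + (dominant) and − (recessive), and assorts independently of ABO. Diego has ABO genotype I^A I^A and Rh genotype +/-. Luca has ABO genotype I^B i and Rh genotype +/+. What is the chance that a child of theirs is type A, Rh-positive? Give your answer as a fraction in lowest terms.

1/2

ABO cross I^A I^A × I^B i → offspring phenotypes: 1/2 A, 1/2 AB.
Rh cross +/- × +/+ → 1 Rh+.
Independent loci: P(type A, Rh-positive) = 1/2 × 1 = 1/2.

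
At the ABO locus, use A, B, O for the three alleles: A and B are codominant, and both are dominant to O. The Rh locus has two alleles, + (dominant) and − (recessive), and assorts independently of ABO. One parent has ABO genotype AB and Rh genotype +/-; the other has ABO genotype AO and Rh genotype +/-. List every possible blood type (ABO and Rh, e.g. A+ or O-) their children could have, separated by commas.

Gametes from AB × AO give offspring ABO genotypes AA, AB, AO, BO, i.e. phenotypes A, B, AB.
Rh cross +/- × +/- → phenotypes Rh+, Rh-.
Combining independently: A+, A-, B+, B-, AB+, AB-.

A+, A-, B+, B-, AB+, AB-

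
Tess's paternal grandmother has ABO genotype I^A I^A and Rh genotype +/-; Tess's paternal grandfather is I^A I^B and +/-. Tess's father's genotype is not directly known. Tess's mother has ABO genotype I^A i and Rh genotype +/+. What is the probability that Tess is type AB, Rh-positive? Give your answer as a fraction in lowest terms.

1/8

Tess's father's ABO genotype from I^A I^A × I^A I^B: 1/2 I^A I^A, 1/2 I^A I^B.
Crossing each possibility with the mother I^A i and summing P(type AB): 1/2·0 + 1/2·1/4 = 1/8.
Similarly for Rh via the father's Rh distribution: P(Rh+) = 1.
Independent loci: 1/8 × 1 = 1/8.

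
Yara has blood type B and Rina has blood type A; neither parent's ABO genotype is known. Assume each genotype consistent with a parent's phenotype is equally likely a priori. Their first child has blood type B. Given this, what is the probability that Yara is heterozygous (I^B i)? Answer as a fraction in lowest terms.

Possible genotypes: Yara ∈ {I^B I^B, I^B i}; Rina ∈ {I^A I^A, I^A i}.
Weight each parental genotype pair by prior × P(type-B child):
  I^B I^B × I^A i: posterior weight 2/3.
  I^B i × I^A i: posterior weight 1/3.
Sum the posterior weight over pairs where Yara is I^B i: 1/3.

1/3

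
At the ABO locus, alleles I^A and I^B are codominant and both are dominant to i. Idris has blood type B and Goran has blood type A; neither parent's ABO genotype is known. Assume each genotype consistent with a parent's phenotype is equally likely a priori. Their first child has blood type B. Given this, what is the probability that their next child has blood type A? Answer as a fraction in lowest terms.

Possible genotypes: Idris ∈ {I^B I^B, I^B i}; Goran ∈ {I^A I^A, I^A i}.
Weight each parental genotype pair by prior × P(type-B child):
  I^B I^B × I^A i: posterior weight 2/3; P(next child type A) = 0.
  I^B i × I^A i: posterior weight 1/3; P(next child type A) = 1/4.
Weighted sum = 1/12.

1/12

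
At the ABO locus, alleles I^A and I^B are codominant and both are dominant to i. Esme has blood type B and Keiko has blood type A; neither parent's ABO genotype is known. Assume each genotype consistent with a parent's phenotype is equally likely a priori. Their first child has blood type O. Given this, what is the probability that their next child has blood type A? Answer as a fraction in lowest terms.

1/4

Possible genotypes: Esme ∈ {I^B I^B, I^B i}; Keiko ∈ {I^A I^A, I^A i}.
Weight each parental genotype pair by prior × P(type-O child):
  I^B i × I^A i: posterior weight 1; P(next child type A) = 1/4.
Weighted sum = 1/4.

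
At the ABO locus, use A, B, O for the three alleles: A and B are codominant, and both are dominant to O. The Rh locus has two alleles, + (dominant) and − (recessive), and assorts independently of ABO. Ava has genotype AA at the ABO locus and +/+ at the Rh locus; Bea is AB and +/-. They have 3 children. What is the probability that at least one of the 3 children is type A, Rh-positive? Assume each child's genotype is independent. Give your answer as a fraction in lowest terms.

ABO cross AA × AB → 1/2 A, 1/2 AB.
Rh cross +/+ × +/- → 1 Rh+; so P(type A, Rh-positive) = 1/2 × 1 = 1/2 per child.
P(none) = (1/2)^3 = 1/8; P(at least one) = 1 − 1/8 = 7/8.

7/8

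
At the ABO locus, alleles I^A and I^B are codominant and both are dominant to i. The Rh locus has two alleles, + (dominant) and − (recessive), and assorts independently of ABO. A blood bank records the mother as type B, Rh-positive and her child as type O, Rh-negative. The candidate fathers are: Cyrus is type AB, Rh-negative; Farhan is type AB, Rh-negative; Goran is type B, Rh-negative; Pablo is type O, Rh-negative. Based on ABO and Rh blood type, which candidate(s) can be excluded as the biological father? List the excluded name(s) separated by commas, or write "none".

A candidate is excluded only if no genotype consistent with his phenotype could produce a type O, Rh-negative child with a type B, Rh-positive mother.
Cyrus (type AB, Rh-): no genotype consistent with that phenotype can produce a type-O Rh- child with a type-B mother.
Farhan (type AB, Rh-): no genotype consistent with that phenotype can produce a type-O Rh- child with a type-B mother.

Cyrus, Farhan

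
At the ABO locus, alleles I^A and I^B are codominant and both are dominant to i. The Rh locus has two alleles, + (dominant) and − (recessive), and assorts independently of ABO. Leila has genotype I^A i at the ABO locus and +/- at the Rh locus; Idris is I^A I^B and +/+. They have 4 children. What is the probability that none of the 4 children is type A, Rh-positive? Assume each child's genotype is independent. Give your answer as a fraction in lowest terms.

ABO cross I^A i × I^A I^B → 1/2 A, 1/4 B, 1/4 AB.
Rh cross +/- × +/+ → 1 Rh+; so P(type A, Rh-positive) = 1/2 × 1 = 1/2 per child.
P(not type A, Rh-positive) = 1/2 for one child; (1/2)^4 = 1/16.

1/16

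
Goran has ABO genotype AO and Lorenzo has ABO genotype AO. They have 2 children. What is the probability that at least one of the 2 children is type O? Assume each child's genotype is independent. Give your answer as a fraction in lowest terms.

7/16

ABO cross AO × AO → 1/4 O, 3/4 A.
So P(type O) = 1/4 per child.
P(none) = (3/4)^2 = 9/16; P(at least one) = 1 − 9/16 = 7/16.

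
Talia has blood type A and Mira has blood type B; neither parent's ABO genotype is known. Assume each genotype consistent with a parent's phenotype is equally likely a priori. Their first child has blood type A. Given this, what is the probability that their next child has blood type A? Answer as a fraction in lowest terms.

5/12

Possible genotypes: Talia ∈ {I^A I^A, I^A i}; Mira ∈ {I^B I^B, I^B i}.
Weight each parental genotype pair by prior × P(type-A child):
  I^A I^A × I^B i: posterior weight 2/3; P(next child type A) = 1/2.
  I^A i × I^B i: posterior weight 1/3; P(next child type A) = 1/4.
Weighted sum = 5/12.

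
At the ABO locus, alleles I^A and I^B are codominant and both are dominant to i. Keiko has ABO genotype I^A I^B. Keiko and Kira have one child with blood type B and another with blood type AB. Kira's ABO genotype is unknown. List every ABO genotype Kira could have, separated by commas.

I^A I^B, I^A i, I^B I^B, I^B i

For each candidate genotype of Kira, check whether crossing it with I^A I^B can produce every observed child phenotype.
  I^A I^A → possible child types {A, AB} ✗
  I^A I^B → possible child types {A, B, AB} ✓
  I^A i → possible child types {A, B, AB} ✓
  I^B I^B → possible child types {B, AB} ✓
  I^B i → possible child types {A, B, AB} ✓
  i i → possible child types {A, B} ✗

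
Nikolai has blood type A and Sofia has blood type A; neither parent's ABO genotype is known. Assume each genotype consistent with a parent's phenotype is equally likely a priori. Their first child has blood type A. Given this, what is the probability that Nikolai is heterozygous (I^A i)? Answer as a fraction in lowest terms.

Possible genotypes: Nikolai ∈ {I^A I^A, I^A i}; Sofia ∈ {I^A I^A, I^A i}.
Weight each parental genotype pair by prior × P(type-A child):
  I^A I^A × I^A I^A: posterior weight 4/15.
  I^A I^A × I^A i: posterior weight 4/15.
  I^A i × I^A I^A: posterior weight 4/15.
  I^A i × I^A i: posterior weight 1/5.
Sum the posterior weight over pairs where Nikolai is I^A i: 7/15.

7/15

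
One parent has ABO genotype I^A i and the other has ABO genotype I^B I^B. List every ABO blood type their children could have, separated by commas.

Gametes from I^A i × I^B I^B give offspring ABO genotypes I^A I^B, I^B i, i.e. phenotypes B, AB.

B, AB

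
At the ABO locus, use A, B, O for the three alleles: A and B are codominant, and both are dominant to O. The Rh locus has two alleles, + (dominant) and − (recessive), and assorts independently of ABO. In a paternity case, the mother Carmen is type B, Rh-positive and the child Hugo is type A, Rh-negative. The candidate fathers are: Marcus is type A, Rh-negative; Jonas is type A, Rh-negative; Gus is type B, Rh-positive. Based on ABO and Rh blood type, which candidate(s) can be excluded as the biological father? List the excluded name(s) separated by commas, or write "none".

Gus

A candidate is excluded only if no genotype consistent with his phenotype could produce a type A, Rh-negative child with a type B, Rh-positive mother.
Gus (type B, Rh+): no genotype consistent with that phenotype can produce a type-A Rh- child with a type-B mother.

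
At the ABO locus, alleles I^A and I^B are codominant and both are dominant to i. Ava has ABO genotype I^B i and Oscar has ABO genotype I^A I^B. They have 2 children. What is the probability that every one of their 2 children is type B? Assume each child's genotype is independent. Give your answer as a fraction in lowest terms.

1/4

ABO cross I^B i × I^A I^B → 1/4 A, 1/2 B, 1/4 AB.
So P(type B) = 1/2 per child.
All 2 independent: (1/2)^2 = 1/4.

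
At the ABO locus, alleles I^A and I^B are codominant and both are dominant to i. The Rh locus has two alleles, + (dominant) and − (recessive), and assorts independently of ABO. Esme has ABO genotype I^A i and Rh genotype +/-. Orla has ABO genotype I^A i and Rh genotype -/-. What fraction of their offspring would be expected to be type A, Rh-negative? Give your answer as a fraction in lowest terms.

ABO cross I^A i × I^A i → offspring phenotypes: 1/4 O, 3/4 A.
Rh cross +/- × -/- → 1/2 Rh+, 1/2 Rh-.
Independent loci: P(type A, Rh-negative) = 3/4 × 1/2 = 3/8.

3/8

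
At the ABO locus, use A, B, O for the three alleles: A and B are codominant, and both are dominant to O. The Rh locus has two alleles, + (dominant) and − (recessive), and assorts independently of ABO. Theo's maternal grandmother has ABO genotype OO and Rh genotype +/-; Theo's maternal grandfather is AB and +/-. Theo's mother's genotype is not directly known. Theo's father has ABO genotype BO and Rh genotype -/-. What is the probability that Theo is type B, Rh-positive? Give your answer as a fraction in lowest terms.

Theo's mother's ABO genotype from OO × AB: 1/2 AO, 1/2 BO.
Crossing each possibility with the father BO and summing P(type B): 1/2·1/4 + 1/2·3/4 = 1/2.
Similarly for Rh via the mother's Rh distribution: P(Rh+) = 1/2.
Independent loci: 1/2 × 1/2 = 1/4.

1/4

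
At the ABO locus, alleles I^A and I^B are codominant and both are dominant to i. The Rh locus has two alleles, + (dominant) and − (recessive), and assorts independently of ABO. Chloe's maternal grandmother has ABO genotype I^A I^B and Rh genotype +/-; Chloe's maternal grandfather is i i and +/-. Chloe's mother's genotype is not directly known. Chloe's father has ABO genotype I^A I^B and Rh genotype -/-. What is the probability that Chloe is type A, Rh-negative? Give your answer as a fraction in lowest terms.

3/16

Chloe's mother's ABO genotype from I^A I^B × i i: 1/2 I^A i, 1/2 I^B i.
Crossing each possibility with the father I^A I^B and summing P(type A): 1/2·1/2 + 1/2·1/4 = 3/8.
Similarly for Rh via the mother's Rh distribution: P(Rh-) = 1/2.
Independent loci: 3/8 × 1/2 = 3/16.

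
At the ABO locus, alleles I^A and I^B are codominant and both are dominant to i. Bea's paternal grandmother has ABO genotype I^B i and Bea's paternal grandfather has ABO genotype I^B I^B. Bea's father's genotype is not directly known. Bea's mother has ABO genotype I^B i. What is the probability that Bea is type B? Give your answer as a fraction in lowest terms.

7/8

Bea's father's ABO genotype from I^B i × I^B I^B: 1/2 I^B I^B, 1/2 I^B i.
Crossing each possibility with the mother I^B i and summing P(type B): 1/2·1 + 1/2·3/4 = 7/8.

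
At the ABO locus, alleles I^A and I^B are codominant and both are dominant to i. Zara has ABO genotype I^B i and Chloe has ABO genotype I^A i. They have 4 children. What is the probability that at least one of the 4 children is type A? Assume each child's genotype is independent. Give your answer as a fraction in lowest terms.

ABO cross I^B i × I^A i → 1/4 O, 1/4 A, 1/4 B, 1/4 AB.
So P(type A) = 1/4 per child.
P(none) = (3/4)^4 = 81/256; P(at least one) = 1 − 81/256 = 175/256.

175/256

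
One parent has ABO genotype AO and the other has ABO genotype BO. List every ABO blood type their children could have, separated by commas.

Gametes from AO × BO give offspring ABO genotypes AB, AO, BO, OO, i.e. phenotypes O, A, B, AB.

O, A, B, AB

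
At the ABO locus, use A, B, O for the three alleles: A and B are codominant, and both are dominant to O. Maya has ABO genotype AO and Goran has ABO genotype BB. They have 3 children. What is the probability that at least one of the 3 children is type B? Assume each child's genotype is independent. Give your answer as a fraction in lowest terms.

7/8

ABO cross AO × BB → 1/2 B, 1/2 AB.
So P(type B) = 1/2 per child.
P(none) = (1/2)^3 = 1/8; P(at least one) = 1 − 1/8 = 7/8.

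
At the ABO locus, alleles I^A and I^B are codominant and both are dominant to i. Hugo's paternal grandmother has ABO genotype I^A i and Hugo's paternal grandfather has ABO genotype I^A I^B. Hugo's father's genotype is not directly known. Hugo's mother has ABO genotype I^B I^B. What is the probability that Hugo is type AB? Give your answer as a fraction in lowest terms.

1/2

Hugo's father's ABO genotype from I^A i × I^A I^B: 1/4 I^A I^A, 1/4 I^A I^B, 1/4 I^A i, 1/4 I^B i.
Crossing each possibility with the mother I^B I^B and summing P(type AB): 1/4·1 + 1/4·1/2 + 1/4·1/2 + 1/4·0 = 1/2.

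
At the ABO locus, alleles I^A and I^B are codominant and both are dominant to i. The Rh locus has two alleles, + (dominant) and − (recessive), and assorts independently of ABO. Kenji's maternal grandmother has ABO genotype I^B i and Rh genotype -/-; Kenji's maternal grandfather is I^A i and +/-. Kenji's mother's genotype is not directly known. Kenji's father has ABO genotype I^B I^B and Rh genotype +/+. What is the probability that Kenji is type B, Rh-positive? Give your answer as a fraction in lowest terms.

Kenji's mother's ABO genotype from I^B i × I^A i: 1/4 I^A I^B, 1/4 I^A i, 1/4 I^B i, 1/4 i i.
Crossing each possibility with the father I^B I^B and summing P(type B): 1/4·1/2 + 1/4·1/2 + 1/4·1 + 1/4·1 = 3/4.
Similarly for Rh via the mother's Rh distribution: P(Rh+) = 1.
Independent loci: 3/4 × 1 = 3/4.

3/4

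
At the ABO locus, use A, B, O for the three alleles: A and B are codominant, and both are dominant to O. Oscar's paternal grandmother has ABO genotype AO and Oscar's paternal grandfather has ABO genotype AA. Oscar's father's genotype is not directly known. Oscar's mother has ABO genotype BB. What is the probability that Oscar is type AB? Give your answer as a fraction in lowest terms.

Oscar's father's ABO genotype from AO × AA: 1/2 AA, 1/2 AO.
Crossing each possibility with the mother BB and summing P(type AB): 1/2·1 + 1/2·1/2 = 3/4.

3/4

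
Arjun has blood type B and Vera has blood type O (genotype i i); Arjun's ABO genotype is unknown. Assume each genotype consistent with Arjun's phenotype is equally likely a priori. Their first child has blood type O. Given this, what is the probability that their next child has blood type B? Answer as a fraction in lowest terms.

Possible genotypes: Arjun ∈ {I^B I^B, I^B i}; Vera ∈ {i i}.
Weight each parental genotype pair by prior × P(type-O child):
  I^B i × i i: posterior weight 1; P(next child type B) = 1/2.
Weighted sum = 1/2.

1/2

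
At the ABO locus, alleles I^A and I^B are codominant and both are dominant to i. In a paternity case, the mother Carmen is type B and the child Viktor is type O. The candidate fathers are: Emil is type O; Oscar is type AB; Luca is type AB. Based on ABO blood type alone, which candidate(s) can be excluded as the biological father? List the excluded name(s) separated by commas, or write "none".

A candidate is excluded only if no genotype consistent with his phenotype could produce a type O child with a type B mother.
Oscar (type AB): no genotype consistent with that phenotype can produce a type-O child with a type-B mother.
Luca (type AB): no genotype consistent with that phenotype can produce a type-O child with a type-B mother.

Oscar, Luca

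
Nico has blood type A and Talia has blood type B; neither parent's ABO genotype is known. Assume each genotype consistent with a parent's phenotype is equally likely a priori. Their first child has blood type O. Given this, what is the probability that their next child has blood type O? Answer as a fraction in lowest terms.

Possible genotypes: Nico ∈ {AA, AO}; Talia ∈ {BB, BO}.
Weight each parental genotype pair by prior × P(type-O child):
  AO × BO: posterior weight 1; P(next child type O) = 1/4.
Weighted sum = 1/4.

1/4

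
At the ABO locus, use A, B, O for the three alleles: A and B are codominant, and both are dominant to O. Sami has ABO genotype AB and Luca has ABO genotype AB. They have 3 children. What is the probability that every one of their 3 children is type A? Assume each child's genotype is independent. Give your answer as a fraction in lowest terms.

ABO cross AB × AB → 1/4 A, 1/4 B, 1/2 AB.
So P(type A) = 1/4 per child.
All 3 independent: (1/4)^3 = 1/64.

1/64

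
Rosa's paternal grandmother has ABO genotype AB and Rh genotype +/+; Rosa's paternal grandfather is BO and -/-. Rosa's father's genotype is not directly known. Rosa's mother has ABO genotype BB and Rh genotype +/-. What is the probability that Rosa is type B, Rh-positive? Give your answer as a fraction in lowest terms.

Rosa's father's ABO genotype from AB × BO: 1/4 AB, 1/4 AO, 1/4 BB, 1/4 BO.
Crossing each possibility with the mother BB and summing P(type B): 1/4·1/2 + 1/4·1/2 + 1/4·1 + 1/4·1 = 3/4.
Similarly for Rh via the father's Rh distribution: P(Rh+) = 3/4.
Independent loci: 3/4 × 3/4 = 9/16.

9/16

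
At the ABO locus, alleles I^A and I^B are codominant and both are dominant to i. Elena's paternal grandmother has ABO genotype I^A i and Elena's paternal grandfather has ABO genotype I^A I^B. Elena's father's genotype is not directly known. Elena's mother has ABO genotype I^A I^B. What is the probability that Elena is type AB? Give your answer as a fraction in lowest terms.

3/8

Elena's father's ABO genotype from I^A i × I^A I^B: 1/4 I^A I^A, 1/4 I^A I^B, 1/4 I^A i, 1/4 I^B i.
Crossing each possibility with the mother I^A I^B and summing P(type AB): 1/4·1/2 + 1/4·1/2 + 1/4·1/4 + 1/4·1/4 = 3/8.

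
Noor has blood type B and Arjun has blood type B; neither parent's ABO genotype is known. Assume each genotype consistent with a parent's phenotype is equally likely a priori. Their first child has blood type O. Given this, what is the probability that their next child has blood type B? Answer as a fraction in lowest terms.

Possible genotypes: Noor ∈ {I^B I^B, I^B i}; Arjun ∈ {I^B I^B, I^B i}.
Weight each parental genotype pair by prior × P(type-O child):
  I^B i × I^B i: posterior weight 1; P(next child type B) = 3/4.
Weighted sum = 3/4.

3/4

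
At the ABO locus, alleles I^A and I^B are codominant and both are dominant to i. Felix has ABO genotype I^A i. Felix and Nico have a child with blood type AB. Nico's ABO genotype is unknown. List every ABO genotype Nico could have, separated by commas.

I^A I^B, I^B I^B, I^B i

For each candidate genotype of Nico, check whether crossing it with I^A i can produce every observed child phenotype.
  I^A I^A → possible child types {A} ✗
  I^A I^B → possible child types {A, B, AB} ✓
  I^A i → possible child types {O, A} ✗
  I^B I^B → possible child types {B, AB} ✓
  I^B i → possible child types {O, A, B, AB} ✓
  i i → possible child types {O, A} ✗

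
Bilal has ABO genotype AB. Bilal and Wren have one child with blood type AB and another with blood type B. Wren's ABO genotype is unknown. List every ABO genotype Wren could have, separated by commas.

For each candidate genotype of Wren, check whether crossing it with AB can produce every observed child phenotype.
  AA → possible child types {A, AB} ✗
  AB → possible child types {A, B, AB} ✓
  AO → possible child types {A, B, AB} ✓
  BB → possible child types {B, AB} ✓
  BO → possible child types {A, B, AB} ✓
  OO → possible child types {A, B} ✗

AB, AO, BB, BO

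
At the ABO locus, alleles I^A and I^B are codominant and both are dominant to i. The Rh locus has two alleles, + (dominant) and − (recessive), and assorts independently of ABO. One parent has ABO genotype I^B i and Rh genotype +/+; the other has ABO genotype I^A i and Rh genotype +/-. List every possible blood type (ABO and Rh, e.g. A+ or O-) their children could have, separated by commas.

Gametes from I^B i × I^A i give offspring ABO genotypes I^A I^B, I^A i, I^B i, i i, i.e. phenotypes O, A, B, AB.
Rh cross +/+ × +/- → phenotypes Rh+.
Combining independently: O+, A+, B+, AB+.

O+, A+, B+, AB+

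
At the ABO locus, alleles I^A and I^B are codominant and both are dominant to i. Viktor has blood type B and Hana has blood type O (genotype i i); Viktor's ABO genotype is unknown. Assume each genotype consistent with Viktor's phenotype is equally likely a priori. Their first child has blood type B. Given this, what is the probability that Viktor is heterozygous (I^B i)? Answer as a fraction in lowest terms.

1/3

Possible genotypes: Viktor ∈ {I^B I^B, I^B i}; Hana ∈ {i i}.
Weight each parental genotype pair by prior × P(type-B child):
  I^B I^B × i i: posterior weight 2/3.
  I^B i × i i: posterior weight 1/3.
Sum the posterior weight over pairs where Viktor is I^B i: 1/3.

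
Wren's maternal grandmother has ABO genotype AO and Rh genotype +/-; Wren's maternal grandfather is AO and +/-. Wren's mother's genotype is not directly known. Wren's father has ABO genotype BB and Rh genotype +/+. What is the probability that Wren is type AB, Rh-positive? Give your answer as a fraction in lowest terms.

1/2

Wren's mother's ABO genotype from AO × AO: 1/4 AA, 1/2 AO, 1/4 OO.
Crossing each possibility with the father BB and summing P(type AB): 1/4·1 + 1/2·1/2 + 1/4·0 = 1/2.
Similarly for Rh via the mother's Rh distribution: P(Rh+) = 1.
Independent loci: 1/2 × 1 = 1/2.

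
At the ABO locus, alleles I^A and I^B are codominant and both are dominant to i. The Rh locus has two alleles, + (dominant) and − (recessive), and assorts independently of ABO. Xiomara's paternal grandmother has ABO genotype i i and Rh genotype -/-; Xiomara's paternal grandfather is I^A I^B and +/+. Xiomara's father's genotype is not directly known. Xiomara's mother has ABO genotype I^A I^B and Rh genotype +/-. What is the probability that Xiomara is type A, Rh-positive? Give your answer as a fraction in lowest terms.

9/32

Xiomara's father's ABO genotype from i i × I^A I^B: 1/2 I^A i, 1/2 I^B i.
Crossing each possibility with the mother I^A I^B and summing P(type A): 1/2·1/2 + 1/2·1/4 = 3/8.
Similarly for Rh via the father's Rh distribution: P(Rh+) = 3/4.
Independent loci: 3/8 × 3/4 = 9/32.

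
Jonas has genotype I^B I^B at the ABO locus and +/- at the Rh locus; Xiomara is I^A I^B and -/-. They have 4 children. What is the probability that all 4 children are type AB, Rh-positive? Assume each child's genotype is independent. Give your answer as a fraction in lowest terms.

1/256

ABO cross I^B I^B × I^A I^B → 1/2 B, 1/2 AB.
Rh cross +/- × -/- → 1/2 Rh+, 1/2 Rh-; so P(type AB, Rh-positive) = 1/2 × 1/2 = 1/4 per child.
All 4 independent: (1/4)^4 = 1/256.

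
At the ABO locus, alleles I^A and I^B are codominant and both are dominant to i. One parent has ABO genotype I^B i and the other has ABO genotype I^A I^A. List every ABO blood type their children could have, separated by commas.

A, AB

Gametes from I^B i × I^A I^A give offspring ABO genotypes I^A I^B, I^A i, i.e. phenotypes A, AB.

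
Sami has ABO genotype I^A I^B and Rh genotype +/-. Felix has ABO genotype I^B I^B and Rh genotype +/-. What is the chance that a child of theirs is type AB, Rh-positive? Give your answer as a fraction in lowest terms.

3/8

ABO cross I^A I^B × I^B I^B → offspring phenotypes: 1/2 B, 1/2 AB.
Rh cross +/- × +/- → 3/4 Rh+, 1/4 Rh-.
Independent loci: P(type AB, Rh-positive) = 1/2 × 3/4 = 3/8.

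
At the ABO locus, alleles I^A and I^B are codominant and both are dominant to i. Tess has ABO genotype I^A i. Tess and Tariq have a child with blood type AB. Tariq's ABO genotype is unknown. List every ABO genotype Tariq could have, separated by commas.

For each candidate genotype of Tariq, check whether crossing it with I^A i can produce every observed child phenotype.
  I^A I^A → possible child types {A} ✗
  I^A I^B → possible child types {A, B, AB} ✓
  I^A i → possible child types {O, A} ✗
  I^B I^B → possible child types {B, AB} ✓
  I^B i → possible child types {O, A, B, AB} ✓
  i i → possible child types {O, A} ✗

I^A I^B, I^B I^B, I^B i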